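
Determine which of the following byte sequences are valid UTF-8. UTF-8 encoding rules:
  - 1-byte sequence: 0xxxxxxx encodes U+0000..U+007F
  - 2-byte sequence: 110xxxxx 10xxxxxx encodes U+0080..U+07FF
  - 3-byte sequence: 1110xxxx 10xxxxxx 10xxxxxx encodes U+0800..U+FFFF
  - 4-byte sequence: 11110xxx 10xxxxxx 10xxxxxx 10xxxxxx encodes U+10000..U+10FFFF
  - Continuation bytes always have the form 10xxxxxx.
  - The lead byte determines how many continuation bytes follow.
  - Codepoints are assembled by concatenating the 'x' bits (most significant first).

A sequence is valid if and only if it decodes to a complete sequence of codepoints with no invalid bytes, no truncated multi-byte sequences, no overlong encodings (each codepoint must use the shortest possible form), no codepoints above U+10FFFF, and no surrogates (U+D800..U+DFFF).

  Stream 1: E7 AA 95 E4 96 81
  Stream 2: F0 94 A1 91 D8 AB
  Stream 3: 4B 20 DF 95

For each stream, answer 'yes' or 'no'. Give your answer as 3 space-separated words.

Answer: yes yes yes

Derivation:
Stream 1: decodes cleanly. VALID
Stream 2: decodes cleanly. VALID
Stream 3: decodes cleanly. VALID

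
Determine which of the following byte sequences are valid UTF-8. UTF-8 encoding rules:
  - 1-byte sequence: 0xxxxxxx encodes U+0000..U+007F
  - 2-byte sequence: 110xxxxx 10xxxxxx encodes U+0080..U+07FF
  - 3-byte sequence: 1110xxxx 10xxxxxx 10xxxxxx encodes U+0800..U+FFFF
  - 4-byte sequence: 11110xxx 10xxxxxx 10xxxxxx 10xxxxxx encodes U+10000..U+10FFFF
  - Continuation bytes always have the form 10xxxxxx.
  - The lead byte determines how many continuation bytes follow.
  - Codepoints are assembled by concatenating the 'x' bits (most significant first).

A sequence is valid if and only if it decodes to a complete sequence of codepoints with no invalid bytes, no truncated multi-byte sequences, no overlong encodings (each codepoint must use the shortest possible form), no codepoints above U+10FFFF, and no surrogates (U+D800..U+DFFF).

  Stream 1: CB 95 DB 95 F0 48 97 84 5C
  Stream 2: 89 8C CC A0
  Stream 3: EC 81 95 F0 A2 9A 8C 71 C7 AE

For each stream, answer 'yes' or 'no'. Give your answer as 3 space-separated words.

Stream 1: error at byte offset 5. INVALID
Stream 2: error at byte offset 0. INVALID
Stream 3: decodes cleanly. VALID

Answer: no no yes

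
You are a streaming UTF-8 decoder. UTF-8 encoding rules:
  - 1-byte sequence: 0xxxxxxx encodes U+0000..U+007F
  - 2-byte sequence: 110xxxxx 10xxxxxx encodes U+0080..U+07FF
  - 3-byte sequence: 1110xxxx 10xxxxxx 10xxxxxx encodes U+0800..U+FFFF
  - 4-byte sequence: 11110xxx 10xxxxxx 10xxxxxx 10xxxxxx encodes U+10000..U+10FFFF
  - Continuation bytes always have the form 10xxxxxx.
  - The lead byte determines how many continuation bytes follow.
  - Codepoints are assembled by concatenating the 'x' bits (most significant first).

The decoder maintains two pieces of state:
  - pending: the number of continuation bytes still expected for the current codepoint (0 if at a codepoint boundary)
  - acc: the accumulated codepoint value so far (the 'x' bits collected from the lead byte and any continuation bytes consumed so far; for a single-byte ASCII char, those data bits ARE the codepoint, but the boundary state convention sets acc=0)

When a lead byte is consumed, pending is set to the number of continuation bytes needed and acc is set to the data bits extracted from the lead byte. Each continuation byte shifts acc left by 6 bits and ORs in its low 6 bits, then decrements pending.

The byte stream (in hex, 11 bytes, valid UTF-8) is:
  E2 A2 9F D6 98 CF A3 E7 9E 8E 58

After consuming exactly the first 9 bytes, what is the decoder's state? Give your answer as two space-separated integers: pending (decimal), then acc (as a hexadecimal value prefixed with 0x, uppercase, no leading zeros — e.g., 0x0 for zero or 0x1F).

Byte[0]=E2: 3-byte lead. pending=2, acc=0x2
Byte[1]=A2: continuation. acc=(acc<<6)|0x22=0xA2, pending=1
Byte[2]=9F: continuation. acc=(acc<<6)|0x1F=0x289F, pending=0
Byte[3]=D6: 2-byte lead. pending=1, acc=0x16
Byte[4]=98: continuation. acc=(acc<<6)|0x18=0x598, pending=0
Byte[5]=CF: 2-byte lead. pending=1, acc=0xF
Byte[6]=A3: continuation. acc=(acc<<6)|0x23=0x3E3, pending=0
Byte[7]=E7: 3-byte lead. pending=2, acc=0x7
Byte[8]=9E: continuation. acc=(acc<<6)|0x1E=0x1DE, pending=1

Answer: 1 0x1DE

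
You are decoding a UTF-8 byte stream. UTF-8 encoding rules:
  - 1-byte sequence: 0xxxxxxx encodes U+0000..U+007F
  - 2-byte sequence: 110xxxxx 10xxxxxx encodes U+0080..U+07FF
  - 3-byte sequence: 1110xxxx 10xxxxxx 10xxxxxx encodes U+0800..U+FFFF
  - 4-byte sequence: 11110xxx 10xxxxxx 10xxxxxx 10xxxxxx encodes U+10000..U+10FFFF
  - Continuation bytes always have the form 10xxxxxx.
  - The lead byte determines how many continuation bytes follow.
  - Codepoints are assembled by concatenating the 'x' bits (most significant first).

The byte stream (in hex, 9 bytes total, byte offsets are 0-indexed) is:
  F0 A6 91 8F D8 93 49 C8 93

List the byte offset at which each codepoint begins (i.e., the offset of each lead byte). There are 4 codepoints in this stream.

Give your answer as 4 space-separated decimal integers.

Answer: 0 4 6 7

Derivation:
Byte[0]=F0: 4-byte lead, need 3 cont bytes. acc=0x0
Byte[1]=A6: continuation. acc=(acc<<6)|0x26=0x26
Byte[2]=91: continuation. acc=(acc<<6)|0x11=0x991
Byte[3]=8F: continuation. acc=(acc<<6)|0x0F=0x2644F
Completed: cp=U+2644F (starts at byte 0)
Byte[4]=D8: 2-byte lead, need 1 cont bytes. acc=0x18
Byte[5]=93: continuation. acc=(acc<<6)|0x13=0x613
Completed: cp=U+0613 (starts at byte 4)
Byte[6]=49: 1-byte ASCII. cp=U+0049
Byte[7]=C8: 2-byte lead, need 1 cont bytes. acc=0x8
Byte[8]=93: continuation. acc=(acc<<6)|0x13=0x213
Completed: cp=U+0213 (starts at byte 7)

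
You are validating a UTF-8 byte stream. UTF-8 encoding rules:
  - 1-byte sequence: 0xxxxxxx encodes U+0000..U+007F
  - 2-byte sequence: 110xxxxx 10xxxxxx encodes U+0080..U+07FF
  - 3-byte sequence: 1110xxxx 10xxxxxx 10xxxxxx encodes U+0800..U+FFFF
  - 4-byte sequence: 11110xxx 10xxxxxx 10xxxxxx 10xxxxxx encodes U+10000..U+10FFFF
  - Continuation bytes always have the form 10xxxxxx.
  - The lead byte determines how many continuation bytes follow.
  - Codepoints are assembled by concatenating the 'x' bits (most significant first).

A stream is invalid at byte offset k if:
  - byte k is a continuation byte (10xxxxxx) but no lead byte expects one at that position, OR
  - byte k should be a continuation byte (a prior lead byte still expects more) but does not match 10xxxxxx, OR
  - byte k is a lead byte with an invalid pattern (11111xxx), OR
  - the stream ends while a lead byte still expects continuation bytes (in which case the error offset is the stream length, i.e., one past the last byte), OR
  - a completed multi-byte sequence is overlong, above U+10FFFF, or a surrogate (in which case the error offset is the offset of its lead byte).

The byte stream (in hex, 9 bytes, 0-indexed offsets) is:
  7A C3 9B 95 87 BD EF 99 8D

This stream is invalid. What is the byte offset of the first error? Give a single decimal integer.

Answer: 3

Derivation:
Byte[0]=7A: 1-byte ASCII. cp=U+007A
Byte[1]=C3: 2-byte lead, need 1 cont bytes. acc=0x3
Byte[2]=9B: continuation. acc=(acc<<6)|0x1B=0xDB
Completed: cp=U+00DB (starts at byte 1)
Byte[3]=95: INVALID lead byte (not 0xxx/110x/1110/11110)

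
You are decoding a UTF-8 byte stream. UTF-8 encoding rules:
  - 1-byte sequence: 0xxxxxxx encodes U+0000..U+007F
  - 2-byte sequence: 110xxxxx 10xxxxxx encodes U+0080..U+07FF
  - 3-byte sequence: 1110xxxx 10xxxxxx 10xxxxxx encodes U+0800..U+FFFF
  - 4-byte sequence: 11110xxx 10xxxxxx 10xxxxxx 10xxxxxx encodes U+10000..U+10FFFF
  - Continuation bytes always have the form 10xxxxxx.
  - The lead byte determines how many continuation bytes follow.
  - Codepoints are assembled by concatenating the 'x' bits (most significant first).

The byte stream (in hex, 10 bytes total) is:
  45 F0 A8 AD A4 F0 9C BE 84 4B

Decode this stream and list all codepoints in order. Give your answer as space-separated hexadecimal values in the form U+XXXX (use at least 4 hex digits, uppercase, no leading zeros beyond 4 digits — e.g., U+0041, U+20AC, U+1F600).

Answer: U+0045 U+28B64 U+1CF84 U+004B

Derivation:
Byte[0]=45: 1-byte ASCII. cp=U+0045
Byte[1]=F0: 4-byte lead, need 3 cont bytes. acc=0x0
Byte[2]=A8: continuation. acc=(acc<<6)|0x28=0x28
Byte[3]=AD: continuation. acc=(acc<<6)|0x2D=0xA2D
Byte[4]=A4: continuation. acc=(acc<<6)|0x24=0x28B64
Completed: cp=U+28B64 (starts at byte 1)
Byte[5]=F0: 4-byte lead, need 3 cont bytes. acc=0x0
Byte[6]=9C: continuation. acc=(acc<<6)|0x1C=0x1C
Byte[7]=BE: continuation. acc=(acc<<6)|0x3E=0x73E
Byte[8]=84: continuation. acc=(acc<<6)|0x04=0x1CF84
Completed: cp=U+1CF84 (starts at byte 5)
Byte[9]=4B: 1-byte ASCII. cp=U+004B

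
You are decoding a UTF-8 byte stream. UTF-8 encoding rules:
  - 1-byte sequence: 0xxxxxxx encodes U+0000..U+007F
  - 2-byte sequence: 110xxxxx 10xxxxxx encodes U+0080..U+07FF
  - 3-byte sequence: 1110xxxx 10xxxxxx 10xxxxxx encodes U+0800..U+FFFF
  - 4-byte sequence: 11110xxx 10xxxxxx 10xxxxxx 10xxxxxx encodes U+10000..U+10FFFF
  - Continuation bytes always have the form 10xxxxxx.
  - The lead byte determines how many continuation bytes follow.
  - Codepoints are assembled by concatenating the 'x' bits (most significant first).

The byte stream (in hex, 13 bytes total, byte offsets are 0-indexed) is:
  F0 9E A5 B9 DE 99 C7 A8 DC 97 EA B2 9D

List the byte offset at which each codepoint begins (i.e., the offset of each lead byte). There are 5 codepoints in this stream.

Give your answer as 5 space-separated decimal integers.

Byte[0]=F0: 4-byte lead, need 3 cont bytes. acc=0x0
Byte[1]=9E: continuation. acc=(acc<<6)|0x1E=0x1E
Byte[2]=A5: continuation. acc=(acc<<6)|0x25=0x7A5
Byte[3]=B9: continuation. acc=(acc<<6)|0x39=0x1E979
Completed: cp=U+1E979 (starts at byte 0)
Byte[4]=DE: 2-byte lead, need 1 cont bytes. acc=0x1E
Byte[5]=99: continuation. acc=(acc<<6)|0x19=0x799
Completed: cp=U+0799 (starts at byte 4)
Byte[6]=C7: 2-byte lead, need 1 cont bytes. acc=0x7
Byte[7]=A8: continuation. acc=(acc<<6)|0x28=0x1E8
Completed: cp=U+01E8 (starts at byte 6)
Byte[8]=DC: 2-byte lead, need 1 cont bytes. acc=0x1C
Byte[9]=97: continuation. acc=(acc<<6)|0x17=0x717
Completed: cp=U+0717 (starts at byte 8)
Byte[10]=EA: 3-byte lead, need 2 cont bytes. acc=0xA
Byte[11]=B2: continuation. acc=(acc<<6)|0x32=0x2B2
Byte[12]=9D: continuation. acc=(acc<<6)|0x1D=0xAC9D
Completed: cp=U+AC9D (starts at byte 10)

Answer: 0 4 6 8 10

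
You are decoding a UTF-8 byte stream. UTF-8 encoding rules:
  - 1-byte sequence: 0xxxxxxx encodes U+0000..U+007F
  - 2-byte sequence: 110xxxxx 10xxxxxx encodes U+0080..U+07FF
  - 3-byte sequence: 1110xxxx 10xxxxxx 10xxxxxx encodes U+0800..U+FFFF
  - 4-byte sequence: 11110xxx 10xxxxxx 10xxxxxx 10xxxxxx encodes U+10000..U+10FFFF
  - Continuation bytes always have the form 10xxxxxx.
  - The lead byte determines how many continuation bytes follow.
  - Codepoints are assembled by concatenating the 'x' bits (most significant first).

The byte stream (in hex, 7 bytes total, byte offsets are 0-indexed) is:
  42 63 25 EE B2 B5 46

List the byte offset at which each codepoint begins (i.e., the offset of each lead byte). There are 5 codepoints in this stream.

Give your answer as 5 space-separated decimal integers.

Answer: 0 1 2 3 6

Derivation:
Byte[0]=42: 1-byte ASCII. cp=U+0042
Byte[1]=63: 1-byte ASCII. cp=U+0063
Byte[2]=25: 1-byte ASCII. cp=U+0025
Byte[3]=EE: 3-byte lead, need 2 cont bytes. acc=0xE
Byte[4]=B2: continuation. acc=(acc<<6)|0x32=0x3B2
Byte[5]=B5: continuation. acc=(acc<<6)|0x35=0xECB5
Completed: cp=U+ECB5 (starts at byte 3)
Byte[6]=46: 1-byte ASCII. cp=U+0046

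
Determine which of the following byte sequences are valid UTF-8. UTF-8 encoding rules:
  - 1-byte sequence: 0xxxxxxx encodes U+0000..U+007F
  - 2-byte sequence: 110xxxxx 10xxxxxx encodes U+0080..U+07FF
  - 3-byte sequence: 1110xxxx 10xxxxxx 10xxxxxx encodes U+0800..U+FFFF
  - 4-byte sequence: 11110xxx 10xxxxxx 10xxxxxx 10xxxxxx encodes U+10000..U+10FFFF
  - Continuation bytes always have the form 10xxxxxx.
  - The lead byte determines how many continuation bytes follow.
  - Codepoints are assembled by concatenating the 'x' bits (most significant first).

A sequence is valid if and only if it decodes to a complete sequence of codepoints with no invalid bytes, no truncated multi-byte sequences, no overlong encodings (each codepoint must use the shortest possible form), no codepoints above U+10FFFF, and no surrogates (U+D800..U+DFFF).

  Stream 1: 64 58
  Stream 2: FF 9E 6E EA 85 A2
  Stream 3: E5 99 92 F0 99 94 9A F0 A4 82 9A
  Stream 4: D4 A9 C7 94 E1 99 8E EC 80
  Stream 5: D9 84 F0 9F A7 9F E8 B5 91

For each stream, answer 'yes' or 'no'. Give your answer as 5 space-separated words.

Answer: yes no yes no yes

Derivation:
Stream 1: decodes cleanly. VALID
Stream 2: error at byte offset 0. INVALID
Stream 3: decodes cleanly. VALID
Stream 4: error at byte offset 9. INVALID
Stream 5: decodes cleanly. VALID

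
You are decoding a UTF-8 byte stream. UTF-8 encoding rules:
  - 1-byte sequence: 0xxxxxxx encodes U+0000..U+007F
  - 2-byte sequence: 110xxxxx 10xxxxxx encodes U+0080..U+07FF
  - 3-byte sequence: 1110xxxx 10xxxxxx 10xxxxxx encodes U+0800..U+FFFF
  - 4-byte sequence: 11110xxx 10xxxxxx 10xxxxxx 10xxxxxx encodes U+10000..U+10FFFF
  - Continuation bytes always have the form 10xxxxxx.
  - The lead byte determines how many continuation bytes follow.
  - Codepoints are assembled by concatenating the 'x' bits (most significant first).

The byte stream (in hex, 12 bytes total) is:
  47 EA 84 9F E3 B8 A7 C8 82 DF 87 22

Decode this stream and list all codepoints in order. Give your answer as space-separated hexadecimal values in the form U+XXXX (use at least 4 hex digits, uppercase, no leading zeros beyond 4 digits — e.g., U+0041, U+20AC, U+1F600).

Byte[0]=47: 1-byte ASCII. cp=U+0047
Byte[1]=EA: 3-byte lead, need 2 cont bytes. acc=0xA
Byte[2]=84: continuation. acc=(acc<<6)|0x04=0x284
Byte[3]=9F: continuation. acc=(acc<<6)|0x1F=0xA11F
Completed: cp=U+A11F (starts at byte 1)
Byte[4]=E3: 3-byte lead, need 2 cont bytes. acc=0x3
Byte[5]=B8: continuation. acc=(acc<<6)|0x38=0xF8
Byte[6]=A7: continuation. acc=(acc<<6)|0x27=0x3E27
Completed: cp=U+3E27 (starts at byte 4)
Byte[7]=C8: 2-byte lead, need 1 cont bytes. acc=0x8
Byte[8]=82: continuation. acc=(acc<<6)|0x02=0x202
Completed: cp=U+0202 (starts at byte 7)
Byte[9]=DF: 2-byte lead, need 1 cont bytes. acc=0x1F
Byte[10]=87: continuation. acc=(acc<<6)|0x07=0x7C7
Completed: cp=U+07C7 (starts at byte 9)
Byte[11]=22: 1-byte ASCII. cp=U+0022

Answer: U+0047 U+A11F U+3E27 U+0202 U+07C7 U+0022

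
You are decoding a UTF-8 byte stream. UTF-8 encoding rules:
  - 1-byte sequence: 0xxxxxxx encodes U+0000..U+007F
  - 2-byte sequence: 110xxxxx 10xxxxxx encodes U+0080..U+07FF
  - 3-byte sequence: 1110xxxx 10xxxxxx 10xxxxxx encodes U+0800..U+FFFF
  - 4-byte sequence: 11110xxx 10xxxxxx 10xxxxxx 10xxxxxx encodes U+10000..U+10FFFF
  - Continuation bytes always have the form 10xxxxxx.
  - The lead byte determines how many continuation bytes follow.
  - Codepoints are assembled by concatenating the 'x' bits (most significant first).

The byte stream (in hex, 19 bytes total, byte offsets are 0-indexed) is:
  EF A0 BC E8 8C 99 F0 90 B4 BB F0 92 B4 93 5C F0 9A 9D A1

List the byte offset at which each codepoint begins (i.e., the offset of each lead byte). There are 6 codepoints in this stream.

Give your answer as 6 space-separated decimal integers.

Answer: 0 3 6 10 14 15

Derivation:
Byte[0]=EF: 3-byte lead, need 2 cont bytes. acc=0xF
Byte[1]=A0: continuation. acc=(acc<<6)|0x20=0x3E0
Byte[2]=BC: continuation. acc=(acc<<6)|0x3C=0xF83C
Completed: cp=U+F83C (starts at byte 0)
Byte[3]=E8: 3-byte lead, need 2 cont bytes. acc=0x8
Byte[4]=8C: continuation. acc=(acc<<6)|0x0C=0x20C
Byte[5]=99: continuation. acc=(acc<<6)|0x19=0x8319
Completed: cp=U+8319 (starts at byte 3)
Byte[6]=F0: 4-byte lead, need 3 cont bytes. acc=0x0
Byte[7]=90: continuation. acc=(acc<<6)|0x10=0x10
Byte[8]=B4: continuation. acc=(acc<<6)|0x34=0x434
Byte[9]=BB: continuation. acc=(acc<<6)|0x3B=0x10D3B
Completed: cp=U+10D3B (starts at byte 6)
Byte[10]=F0: 4-byte lead, need 3 cont bytes. acc=0x0
Byte[11]=92: continuation. acc=(acc<<6)|0x12=0x12
Byte[12]=B4: continuation. acc=(acc<<6)|0x34=0x4B4
Byte[13]=93: continuation. acc=(acc<<6)|0x13=0x12D13
Completed: cp=U+12D13 (starts at byte 10)
Byte[14]=5C: 1-byte ASCII. cp=U+005C
Byte[15]=F0: 4-byte lead, need 3 cont bytes. acc=0x0
Byte[16]=9A: continuation. acc=(acc<<6)|0x1A=0x1A
Byte[17]=9D: continuation. acc=(acc<<6)|0x1D=0x69D
Byte[18]=A1: continuation. acc=(acc<<6)|0x21=0x1A761
Completed: cp=U+1A761 (starts at byte 15)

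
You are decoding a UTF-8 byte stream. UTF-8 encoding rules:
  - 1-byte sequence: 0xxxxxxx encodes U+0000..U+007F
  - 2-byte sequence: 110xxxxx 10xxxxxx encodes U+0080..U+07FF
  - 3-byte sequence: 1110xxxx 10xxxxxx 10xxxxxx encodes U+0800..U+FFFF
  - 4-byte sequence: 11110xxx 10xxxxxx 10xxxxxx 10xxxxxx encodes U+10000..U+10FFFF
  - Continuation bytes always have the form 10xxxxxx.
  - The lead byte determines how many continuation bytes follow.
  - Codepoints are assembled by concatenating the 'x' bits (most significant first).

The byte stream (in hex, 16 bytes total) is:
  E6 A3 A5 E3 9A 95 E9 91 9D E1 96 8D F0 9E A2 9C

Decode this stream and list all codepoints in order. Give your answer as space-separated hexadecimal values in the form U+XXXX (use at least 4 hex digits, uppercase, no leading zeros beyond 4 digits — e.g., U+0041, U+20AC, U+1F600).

Answer: U+68E5 U+3695 U+945D U+158D U+1E89C

Derivation:
Byte[0]=E6: 3-byte lead, need 2 cont bytes. acc=0x6
Byte[1]=A3: continuation. acc=(acc<<6)|0x23=0x1A3
Byte[2]=A5: continuation. acc=(acc<<6)|0x25=0x68E5
Completed: cp=U+68E5 (starts at byte 0)
Byte[3]=E3: 3-byte lead, need 2 cont bytes. acc=0x3
Byte[4]=9A: continuation. acc=(acc<<6)|0x1A=0xDA
Byte[5]=95: continuation. acc=(acc<<6)|0x15=0x3695
Completed: cp=U+3695 (starts at byte 3)
Byte[6]=E9: 3-byte lead, need 2 cont bytes. acc=0x9
Byte[7]=91: continuation. acc=(acc<<6)|0x11=0x251
Byte[8]=9D: continuation. acc=(acc<<6)|0x1D=0x945D
Completed: cp=U+945D (starts at byte 6)
Byte[9]=E1: 3-byte lead, need 2 cont bytes. acc=0x1
Byte[10]=96: continuation. acc=(acc<<6)|0x16=0x56
Byte[11]=8D: continuation. acc=(acc<<6)|0x0D=0x158D
Completed: cp=U+158D (starts at byte 9)
Byte[12]=F0: 4-byte lead, need 3 cont bytes. acc=0x0
Byte[13]=9E: continuation. acc=(acc<<6)|0x1E=0x1E
Byte[14]=A2: continuation. acc=(acc<<6)|0x22=0x7A2
Byte[15]=9C: continuation. acc=(acc<<6)|0x1C=0x1E89C
Completed: cp=U+1E89C (starts at byte 12)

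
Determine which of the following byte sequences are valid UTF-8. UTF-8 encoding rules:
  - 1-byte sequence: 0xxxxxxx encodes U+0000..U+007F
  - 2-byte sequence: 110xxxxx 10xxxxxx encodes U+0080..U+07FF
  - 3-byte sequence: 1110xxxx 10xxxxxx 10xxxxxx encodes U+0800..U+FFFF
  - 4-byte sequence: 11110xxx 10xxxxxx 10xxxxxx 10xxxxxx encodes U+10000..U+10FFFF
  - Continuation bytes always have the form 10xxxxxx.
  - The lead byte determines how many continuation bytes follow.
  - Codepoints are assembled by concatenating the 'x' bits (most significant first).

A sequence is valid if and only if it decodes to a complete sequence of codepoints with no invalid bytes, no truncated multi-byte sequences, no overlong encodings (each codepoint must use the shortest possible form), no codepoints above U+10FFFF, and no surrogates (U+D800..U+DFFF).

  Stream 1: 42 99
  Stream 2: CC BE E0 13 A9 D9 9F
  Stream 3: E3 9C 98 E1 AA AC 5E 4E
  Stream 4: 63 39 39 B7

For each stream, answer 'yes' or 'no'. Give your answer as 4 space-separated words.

Answer: no no yes no

Derivation:
Stream 1: error at byte offset 1. INVALID
Stream 2: error at byte offset 3. INVALID
Stream 3: decodes cleanly. VALID
Stream 4: error at byte offset 3. INVALID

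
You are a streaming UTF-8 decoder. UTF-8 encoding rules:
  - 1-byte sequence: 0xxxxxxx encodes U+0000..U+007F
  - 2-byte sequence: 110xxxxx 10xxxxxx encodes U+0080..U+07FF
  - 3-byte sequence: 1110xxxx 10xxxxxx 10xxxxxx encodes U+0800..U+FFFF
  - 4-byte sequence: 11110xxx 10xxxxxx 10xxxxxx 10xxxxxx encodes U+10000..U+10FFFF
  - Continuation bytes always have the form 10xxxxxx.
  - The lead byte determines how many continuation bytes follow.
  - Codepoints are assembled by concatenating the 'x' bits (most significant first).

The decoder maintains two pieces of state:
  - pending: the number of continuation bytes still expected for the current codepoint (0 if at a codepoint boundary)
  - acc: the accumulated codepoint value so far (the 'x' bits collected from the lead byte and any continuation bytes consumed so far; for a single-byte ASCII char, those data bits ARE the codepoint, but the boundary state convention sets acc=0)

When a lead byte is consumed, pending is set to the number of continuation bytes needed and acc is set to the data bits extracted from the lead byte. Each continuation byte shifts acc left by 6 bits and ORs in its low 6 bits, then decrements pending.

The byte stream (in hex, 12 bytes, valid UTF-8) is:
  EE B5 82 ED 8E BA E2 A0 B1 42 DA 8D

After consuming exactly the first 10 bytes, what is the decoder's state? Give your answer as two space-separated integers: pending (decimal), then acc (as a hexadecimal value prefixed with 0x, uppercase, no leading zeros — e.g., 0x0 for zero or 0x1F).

Byte[0]=EE: 3-byte lead. pending=2, acc=0xE
Byte[1]=B5: continuation. acc=(acc<<6)|0x35=0x3B5, pending=1
Byte[2]=82: continuation. acc=(acc<<6)|0x02=0xED42, pending=0
Byte[3]=ED: 3-byte lead. pending=2, acc=0xD
Byte[4]=8E: continuation. acc=(acc<<6)|0x0E=0x34E, pending=1
Byte[5]=BA: continuation. acc=(acc<<6)|0x3A=0xD3BA, pending=0
Byte[6]=E2: 3-byte lead. pending=2, acc=0x2
Byte[7]=A0: continuation. acc=(acc<<6)|0x20=0xA0, pending=1
Byte[8]=B1: continuation. acc=(acc<<6)|0x31=0x2831, pending=0
Byte[9]=42: 1-byte. pending=0, acc=0x0

Answer: 0 0x0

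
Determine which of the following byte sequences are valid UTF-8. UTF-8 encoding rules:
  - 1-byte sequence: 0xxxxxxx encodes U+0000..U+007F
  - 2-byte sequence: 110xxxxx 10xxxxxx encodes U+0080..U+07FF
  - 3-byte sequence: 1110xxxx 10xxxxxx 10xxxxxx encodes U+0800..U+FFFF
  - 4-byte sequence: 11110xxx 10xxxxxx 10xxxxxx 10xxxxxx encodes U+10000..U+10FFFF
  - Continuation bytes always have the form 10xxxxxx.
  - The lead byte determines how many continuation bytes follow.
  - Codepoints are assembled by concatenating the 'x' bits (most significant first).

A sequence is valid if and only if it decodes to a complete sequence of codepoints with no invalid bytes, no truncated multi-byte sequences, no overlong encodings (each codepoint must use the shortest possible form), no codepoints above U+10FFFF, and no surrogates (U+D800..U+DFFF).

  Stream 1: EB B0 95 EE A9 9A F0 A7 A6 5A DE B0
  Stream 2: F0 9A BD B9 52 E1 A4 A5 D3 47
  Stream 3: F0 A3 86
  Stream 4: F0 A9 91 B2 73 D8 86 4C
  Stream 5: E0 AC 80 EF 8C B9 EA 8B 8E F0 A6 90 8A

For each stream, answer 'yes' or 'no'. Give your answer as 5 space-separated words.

Answer: no no no yes yes

Derivation:
Stream 1: error at byte offset 9. INVALID
Stream 2: error at byte offset 9. INVALID
Stream 3: error at byte offset 3. INVALID
Stream 4: decodes cleanly. VALID
Stream 5: decodes cleanly. VALID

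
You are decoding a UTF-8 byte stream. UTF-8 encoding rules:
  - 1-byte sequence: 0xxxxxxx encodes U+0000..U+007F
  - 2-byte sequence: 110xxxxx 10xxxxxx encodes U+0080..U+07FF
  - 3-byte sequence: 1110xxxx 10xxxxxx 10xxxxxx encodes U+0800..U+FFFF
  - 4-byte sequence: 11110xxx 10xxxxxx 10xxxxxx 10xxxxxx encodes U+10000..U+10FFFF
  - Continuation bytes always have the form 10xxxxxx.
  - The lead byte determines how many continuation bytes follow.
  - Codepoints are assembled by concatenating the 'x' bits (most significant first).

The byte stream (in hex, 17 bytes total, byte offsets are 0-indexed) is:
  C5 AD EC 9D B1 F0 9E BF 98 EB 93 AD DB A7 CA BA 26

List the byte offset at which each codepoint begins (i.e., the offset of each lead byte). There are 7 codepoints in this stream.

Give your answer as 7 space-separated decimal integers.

Byte[0]=C5: 2-byte lead, need 1 cont bytes. acc=0x5
Byte[1]=AD: continuation. acc=(acc<<6)|0x2D=0x16D
Completed: cp=U+016D (starts at byte 0)
Byte[2]=EC: 3-byte lead, need 2 cont bytes. acc=0xC
Byte[3]=9D: continuation. acc=(acc<<6)|0x1D=0x31D
Byte[4]=B1: continuation. acc=(acc<<6)|0x31=0xC771
Completed: cp=U+C771 (starts at byte 2)
Byte[5]=F0: 4-byte lead, need 3 cont bytes. acc=0x0
Byte[6]=9E: continuation. acc=(acc<<6)|0x1E=0x1E
Byte[7]=BF: continuation. acc=(acc<<6)|0x3F=0x7BF
Byte[8]=98: continuation. acc=(acc<<6)|0x18=0x1EFD8
Completed: cp=U+1EFD8 (starts at byte 5)
Byte[9]=EB: 3-byte lead, need 2 cont bytes. acc=0xB
Byte[10]=93: continuation. acc=(acc<<6)|0x13=0x2D3
Byte[11]=AD: continuation. acc=(acc<<6)|0x2D=0xB4ED
Completed: cp=U+B4ED (starts at byte 9)
Byte[12]=DB: 2-byte lead, need 1 cont bytes. acc=0x1B
Byte[13]=A7: continuation. acc=(acc<<6)|0x27=0x6E7
Completed: cp=U+06E7 (starts at byte 12)
Byte[14]=CA: 2-byte lead, need 1 cont bytes. acc=0xA
Byte[15]=BA: continuation. acc=(acc<<6)|0x3A=0x2BA
Completed: cp=U+02BA (starts at byte 14)
Byte[16]=26: 1-byte ASCII. cp=U+0026

Answer: 0 2 5 9 12 14 16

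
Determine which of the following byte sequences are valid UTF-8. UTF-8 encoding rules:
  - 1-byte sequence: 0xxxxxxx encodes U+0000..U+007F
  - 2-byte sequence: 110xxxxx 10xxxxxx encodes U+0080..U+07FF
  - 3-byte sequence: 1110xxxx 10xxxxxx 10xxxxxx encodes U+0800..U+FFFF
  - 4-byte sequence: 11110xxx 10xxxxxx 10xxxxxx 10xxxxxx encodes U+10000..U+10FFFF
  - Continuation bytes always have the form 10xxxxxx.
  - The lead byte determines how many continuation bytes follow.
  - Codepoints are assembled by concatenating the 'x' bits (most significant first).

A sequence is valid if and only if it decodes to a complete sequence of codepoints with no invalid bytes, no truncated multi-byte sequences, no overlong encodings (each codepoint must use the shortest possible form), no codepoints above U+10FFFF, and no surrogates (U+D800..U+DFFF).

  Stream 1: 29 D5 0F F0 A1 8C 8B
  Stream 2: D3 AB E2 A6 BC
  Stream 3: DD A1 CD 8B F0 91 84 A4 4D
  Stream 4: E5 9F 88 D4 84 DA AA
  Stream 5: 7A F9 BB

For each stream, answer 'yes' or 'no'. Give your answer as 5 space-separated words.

Answer: no yes yes yes no

Derivation:
Stream 1: error at byte offset 2. INVALID
Stream 2: decodes cleanly. VALID
Stream 3: decodes cleanly. VALID
Stream 4: decodes cleanly. VALID
Stream 5: error at byte offset 1. INVALID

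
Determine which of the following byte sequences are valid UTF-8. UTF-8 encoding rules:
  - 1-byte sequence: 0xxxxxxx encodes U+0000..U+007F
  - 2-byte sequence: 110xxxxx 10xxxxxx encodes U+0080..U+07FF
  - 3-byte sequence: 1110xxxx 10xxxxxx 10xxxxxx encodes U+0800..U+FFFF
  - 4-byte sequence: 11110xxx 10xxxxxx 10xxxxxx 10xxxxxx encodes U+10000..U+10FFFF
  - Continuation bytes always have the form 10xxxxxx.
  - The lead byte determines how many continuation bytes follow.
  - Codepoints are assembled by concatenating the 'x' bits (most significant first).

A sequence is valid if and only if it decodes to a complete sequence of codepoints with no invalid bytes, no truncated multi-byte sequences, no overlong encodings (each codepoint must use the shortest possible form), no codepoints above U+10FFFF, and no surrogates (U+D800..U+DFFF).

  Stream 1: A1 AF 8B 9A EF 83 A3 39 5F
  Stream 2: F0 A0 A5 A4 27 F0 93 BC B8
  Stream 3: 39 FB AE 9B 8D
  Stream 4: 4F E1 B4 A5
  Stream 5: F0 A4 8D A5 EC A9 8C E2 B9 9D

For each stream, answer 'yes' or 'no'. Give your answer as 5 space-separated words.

Stream 1: error at byte offset 0. INVALID
Stream 2: decodes cleanly. VALID
Stream 3: error at byte offset 1. INVALID
Stream 4: decodes cleanly. VALID
Stream 5: decodes cleanly. VALID

Answer: no yes no yes yes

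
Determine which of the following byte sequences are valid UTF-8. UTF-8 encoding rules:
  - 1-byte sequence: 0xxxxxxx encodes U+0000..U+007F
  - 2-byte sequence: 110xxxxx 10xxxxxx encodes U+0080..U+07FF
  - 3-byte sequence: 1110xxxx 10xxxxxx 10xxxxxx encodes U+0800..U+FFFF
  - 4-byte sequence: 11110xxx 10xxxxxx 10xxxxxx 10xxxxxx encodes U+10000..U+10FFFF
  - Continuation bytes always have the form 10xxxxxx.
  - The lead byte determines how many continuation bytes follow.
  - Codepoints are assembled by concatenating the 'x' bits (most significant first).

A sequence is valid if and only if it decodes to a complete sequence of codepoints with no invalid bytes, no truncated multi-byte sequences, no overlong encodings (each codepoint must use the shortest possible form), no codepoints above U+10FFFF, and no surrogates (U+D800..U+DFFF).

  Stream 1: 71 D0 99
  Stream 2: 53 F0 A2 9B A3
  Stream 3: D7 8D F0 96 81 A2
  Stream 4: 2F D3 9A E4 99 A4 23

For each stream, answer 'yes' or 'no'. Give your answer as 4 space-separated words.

Answer: yes yes yes yes

Derivation:
Stream 1: decodes cleanly. VALID
Stream 2: decodes cleanly. VALID
Stream 3: decodes cleanly. VALID
Stream 4: decodes cleanly. VALID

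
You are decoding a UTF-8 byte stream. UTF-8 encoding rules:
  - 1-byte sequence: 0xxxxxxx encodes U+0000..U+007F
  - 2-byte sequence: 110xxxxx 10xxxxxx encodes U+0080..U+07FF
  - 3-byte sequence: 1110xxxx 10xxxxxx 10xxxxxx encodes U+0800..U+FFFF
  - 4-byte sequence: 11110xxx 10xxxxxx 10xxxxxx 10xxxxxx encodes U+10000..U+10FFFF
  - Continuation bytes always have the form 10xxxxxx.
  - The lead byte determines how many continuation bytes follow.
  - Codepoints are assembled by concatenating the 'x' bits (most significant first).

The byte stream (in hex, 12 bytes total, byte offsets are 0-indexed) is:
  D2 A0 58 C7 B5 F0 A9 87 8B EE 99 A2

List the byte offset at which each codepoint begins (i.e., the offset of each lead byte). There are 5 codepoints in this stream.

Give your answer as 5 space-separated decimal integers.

Byte[0]=D2: 2-byte lead, need 1 cont bytes. acc=0x12
Byte[1]=A0: continuation. acc=(acc<<6)|0x20=0x4A0
Completed: cp=U+04A0 (starts at byte 0)
Byte[2]=58: 1-byte ASCII. cp=U+0058
Byte[3]=C7: 2-byte lead, need 1 cont bytes. acc=0x7
Byte[4]=B5: continuation. acc=(acc<<6)|0x35=0x1F5
Completed: cp=U+01F5 (starts at byte 3)
Byte[5]=F0: 4-byte lead, need 3 cont bytes. acc=0x0
Byte[6]=A9: continuation. acc=(acc<<6)|0x29=0x29
Byte[7]=87: continuation. acc=(acc<<6)|0x07=0xA47
Byte[8]=8B: continuation. acc=(acc<<6)|0x0B=0x291CB
Completed: cp=U+291CB (starts at byte 5)
Byte[9]=EE: 3-byte lead, need 2 cont bytes. acc=0xE
Byte[10]=99: continuation. acc=(acc<<6)|0x19=0x399
Byte[11]=A2: continuation. acc=(acc<<6)|0x22=0xE662
Completed: cp=U+E662 (starts at byte 9)

Answer: 0 2 3 5 9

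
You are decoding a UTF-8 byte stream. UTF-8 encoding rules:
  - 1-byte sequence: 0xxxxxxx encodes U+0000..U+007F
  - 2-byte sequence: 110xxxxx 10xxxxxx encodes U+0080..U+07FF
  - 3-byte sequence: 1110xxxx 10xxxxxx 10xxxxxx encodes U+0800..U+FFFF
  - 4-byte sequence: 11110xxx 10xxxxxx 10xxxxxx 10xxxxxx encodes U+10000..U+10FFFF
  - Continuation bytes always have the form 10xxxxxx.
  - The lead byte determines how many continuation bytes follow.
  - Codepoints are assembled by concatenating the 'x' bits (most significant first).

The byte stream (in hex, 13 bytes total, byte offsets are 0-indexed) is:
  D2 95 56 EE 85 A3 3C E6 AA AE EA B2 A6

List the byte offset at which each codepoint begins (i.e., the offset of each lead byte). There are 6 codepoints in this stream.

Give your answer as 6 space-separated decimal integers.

Answer: 0 2 3 6 7 10

Derivation:
Byte[0]=D2: 2-byte lead, need 1 cont bytes. acc=0x12
Byte[1]=95: continuation. acc=(acc<<6)|0x15=0x495
Completed: cp=U+0495 (starts at byte 0)
Byte[2]=56: 1-byte ASCII. cp=U+0056
Byte[3]=EE: 3-byte lead, need 2 cont bytes. acc=0xE
Byte[4]=85: continuation. acc=(acc<<6)|0x05=0x385
Byte[5]=A3: continuation. acc=(acc<<6)|0x23=0xE163
Completed: cp=U+E163 (starts at byte 3)
Byte[6]=3C: 1-byte ASCII. cp=U+003C
Byte[7]=E6: 3-byte lead, need 2 cont bytes. acc=0x6
Byte[8]=AA: continuation. acc=(acc<<6)|0x2A=0x1AA
Byte[9]=AE: continuation. acc=(acc<<6)|0x2E=0x6AAE
Completed: cp=U+6AAE (starts at byte 7)
Byte[10]=EA: 3-byte lead, need 2 cont bytes. acc=0xA
Byte[11]=B2: continuation. acc=(acc<<6)|0x32=0x2B2
Byte[12]=A6: continuation. acc=(acc<<6)|0x26=0xACA6
Completed: cp=U+ACA6 (starts at byte 10)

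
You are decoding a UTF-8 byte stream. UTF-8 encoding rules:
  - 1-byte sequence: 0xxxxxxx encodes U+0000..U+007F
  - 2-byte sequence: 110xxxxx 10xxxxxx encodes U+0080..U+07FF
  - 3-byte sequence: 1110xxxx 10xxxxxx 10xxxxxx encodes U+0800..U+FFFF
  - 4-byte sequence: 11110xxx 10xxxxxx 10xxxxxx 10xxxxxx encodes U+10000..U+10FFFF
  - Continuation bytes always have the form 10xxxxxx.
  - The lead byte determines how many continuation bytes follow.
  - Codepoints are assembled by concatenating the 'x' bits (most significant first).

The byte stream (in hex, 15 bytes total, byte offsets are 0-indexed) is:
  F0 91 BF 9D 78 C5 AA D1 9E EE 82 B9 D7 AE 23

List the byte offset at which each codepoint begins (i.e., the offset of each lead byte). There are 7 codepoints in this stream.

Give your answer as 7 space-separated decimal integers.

Byte[0]=F0: 4-byte lead, need 3 cont bytes. acc=0x0
Byte[1]=91: continuation. acc=(acc<<6)|0x11=0x11
Byte[2]=BF: continuation. acc=(acc<<6)|0x3F=0x47F
Byte[3]=9D: continuation. acc=(acc<<6)|0x1D=0x11FDD
Completed: cp=U+11FDD (starts at byte 0)
Byte[4]=78: 1-byte ASCII. cp=U+0078
Byte[5]=C5: 2-byte lead, need 1 cont bytes. acc=0x5
Byte[6]=AA: continuation. acc=(acc<<6)|0x2A=0x16A
Completed: cp=U+016A (starts at byte 5)
Byte[7]=D1: 2-byte lead, need 1 cont bytes. acc=0x11
Byte[8]=9E: continuation. acc=(acc<<6)|0x1E=0x45E
Completed: cp=U+045E (starts at byte 7)
Byte[9]=EE: 3-byte lead, need 2 cont bytes. acc=0xE
Byte[10]=82: continuation. acc=(acc<<6)|0x02=0x382
Byte[11]=B9: continuation. acc=(acc<<6)|0x39=0xE0B9
Completed: cp=U+E0B9 (starts at byte 9)
Byte[12]=D7: 2-byte lead, need 1 cont bytes. acc=0x17
Byte[13]=AE: continuation. acc=(acc<<6)|0x2E=0x5EE
Completed: cp=U+05EE (starts at byte 12)
Byte[14]=23: 1-byte ASCII. cp=U+0023

Answer: 0 4 5 7 9 12 14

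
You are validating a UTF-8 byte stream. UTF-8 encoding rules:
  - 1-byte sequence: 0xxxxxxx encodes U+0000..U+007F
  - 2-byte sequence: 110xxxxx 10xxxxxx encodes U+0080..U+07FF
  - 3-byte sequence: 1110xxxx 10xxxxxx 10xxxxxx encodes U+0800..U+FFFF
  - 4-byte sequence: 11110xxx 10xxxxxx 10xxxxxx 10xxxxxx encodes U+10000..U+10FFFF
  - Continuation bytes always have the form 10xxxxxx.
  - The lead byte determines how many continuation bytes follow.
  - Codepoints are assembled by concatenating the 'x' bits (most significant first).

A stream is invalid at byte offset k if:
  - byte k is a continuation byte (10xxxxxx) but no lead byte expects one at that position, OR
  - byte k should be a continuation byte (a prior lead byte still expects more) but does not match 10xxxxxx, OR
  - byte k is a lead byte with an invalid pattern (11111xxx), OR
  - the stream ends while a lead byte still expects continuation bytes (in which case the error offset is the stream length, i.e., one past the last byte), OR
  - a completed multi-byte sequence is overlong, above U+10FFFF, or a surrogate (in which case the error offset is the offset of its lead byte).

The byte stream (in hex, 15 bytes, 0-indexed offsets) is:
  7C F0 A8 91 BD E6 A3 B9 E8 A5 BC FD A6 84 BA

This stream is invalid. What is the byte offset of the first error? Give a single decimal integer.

Answer: 11

Derivation:
Byte[0]=7C: 1-byte ASCII. cp=U+007C
Byte[1]=F0: 4-byte lead, need 3 cont bytes. acc=0x0
Byte[2]=A8: continuation. acc=(acc<<6)|0x28=0x28
Byte[3]=91: continuation. acc=(acc<<6)|0x11=0xA11
Byte[4]=BD: continuation. acc=(acc<<6)|0x3D=0x2847D
Completed: cp=U+2847D (starts at byte 1)
Byte[5]=E6: 3-byte lead, need 2 cont bytes. acc=0x6
Byte[6]=A3: continuation. acc=(acc<<6)|0x23=0x1A3
Byte[7]=B9: continuation. acc=(acc<<6)|0x39=0x68F9
Completed: cp=U+68F9 (starts at byte 5)
Byte[8]=E8: 3-byte lead, need 2 cont bytes. acc=0x8
Byte[9]=A5: continuation. acc=(acc<<6)|0x25=0x225
Byte[10]=BC: continuation. acc=(acc<<6)|0x3C=0x897C
Completed: cp=U+897C (starts at byte 8)
Byte[11]=FD: INVALID lead byte (not 0xxx/110x/1110/11110)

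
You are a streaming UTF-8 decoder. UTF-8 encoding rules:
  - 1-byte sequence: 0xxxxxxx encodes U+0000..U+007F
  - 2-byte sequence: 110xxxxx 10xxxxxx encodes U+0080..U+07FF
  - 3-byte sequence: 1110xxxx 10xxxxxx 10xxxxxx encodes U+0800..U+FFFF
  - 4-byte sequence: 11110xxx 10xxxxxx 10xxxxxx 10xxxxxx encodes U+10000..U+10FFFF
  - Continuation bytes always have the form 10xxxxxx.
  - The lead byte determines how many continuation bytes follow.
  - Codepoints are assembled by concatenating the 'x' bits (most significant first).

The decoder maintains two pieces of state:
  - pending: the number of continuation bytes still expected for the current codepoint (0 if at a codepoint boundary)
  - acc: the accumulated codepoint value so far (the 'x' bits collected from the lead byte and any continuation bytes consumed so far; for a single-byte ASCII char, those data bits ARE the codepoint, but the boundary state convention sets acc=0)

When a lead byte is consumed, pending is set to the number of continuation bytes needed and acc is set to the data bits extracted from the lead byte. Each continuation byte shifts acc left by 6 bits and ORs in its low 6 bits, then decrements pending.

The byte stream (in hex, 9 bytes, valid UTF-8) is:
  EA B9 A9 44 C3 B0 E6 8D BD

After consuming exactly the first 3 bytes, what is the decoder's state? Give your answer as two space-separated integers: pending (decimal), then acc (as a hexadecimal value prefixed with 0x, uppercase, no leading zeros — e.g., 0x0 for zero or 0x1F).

Byte[0]=EA: 3-byte lead. pending=2, acc=0xA
Byte[1]=B9: continuation. acc=(acc<<6)|0x39=0x2B9, pending=1
Byte[2]=A9: continuation. acc=(acc<<6)|0x29=0xAE69, pending=0

Answer: 0 0xAE69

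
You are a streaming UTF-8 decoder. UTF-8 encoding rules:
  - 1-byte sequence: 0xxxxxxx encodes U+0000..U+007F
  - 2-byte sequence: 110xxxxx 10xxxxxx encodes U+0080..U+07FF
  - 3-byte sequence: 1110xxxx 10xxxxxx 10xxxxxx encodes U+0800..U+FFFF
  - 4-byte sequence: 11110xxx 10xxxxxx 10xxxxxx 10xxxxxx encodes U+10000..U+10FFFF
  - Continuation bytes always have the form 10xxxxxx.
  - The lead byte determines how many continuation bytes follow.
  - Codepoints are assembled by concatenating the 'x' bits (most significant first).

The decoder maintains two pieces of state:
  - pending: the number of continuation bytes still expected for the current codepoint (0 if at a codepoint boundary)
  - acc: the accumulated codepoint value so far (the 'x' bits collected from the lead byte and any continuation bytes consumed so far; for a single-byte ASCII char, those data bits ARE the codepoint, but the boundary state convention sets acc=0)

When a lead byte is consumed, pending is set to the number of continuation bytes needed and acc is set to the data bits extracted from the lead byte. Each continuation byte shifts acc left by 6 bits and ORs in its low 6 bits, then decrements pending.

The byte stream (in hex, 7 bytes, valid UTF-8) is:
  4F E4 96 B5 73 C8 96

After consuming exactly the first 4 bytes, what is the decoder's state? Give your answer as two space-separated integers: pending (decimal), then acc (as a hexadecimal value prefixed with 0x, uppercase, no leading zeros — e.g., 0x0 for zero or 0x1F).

Byte[0]=4F: 1-byte. pending=0, acc=0x0
Byte[1]=E4: 3-byte lead. pending=2, acc=0x4
Byte[2]=96: continuation. acc=(acc<<6)|0x16=0x116, pending=1
Byte[3]=B5: continuation. acc=(acc<<6)|0x35=0x45B5, pending=0

Answer: 0 0x45B5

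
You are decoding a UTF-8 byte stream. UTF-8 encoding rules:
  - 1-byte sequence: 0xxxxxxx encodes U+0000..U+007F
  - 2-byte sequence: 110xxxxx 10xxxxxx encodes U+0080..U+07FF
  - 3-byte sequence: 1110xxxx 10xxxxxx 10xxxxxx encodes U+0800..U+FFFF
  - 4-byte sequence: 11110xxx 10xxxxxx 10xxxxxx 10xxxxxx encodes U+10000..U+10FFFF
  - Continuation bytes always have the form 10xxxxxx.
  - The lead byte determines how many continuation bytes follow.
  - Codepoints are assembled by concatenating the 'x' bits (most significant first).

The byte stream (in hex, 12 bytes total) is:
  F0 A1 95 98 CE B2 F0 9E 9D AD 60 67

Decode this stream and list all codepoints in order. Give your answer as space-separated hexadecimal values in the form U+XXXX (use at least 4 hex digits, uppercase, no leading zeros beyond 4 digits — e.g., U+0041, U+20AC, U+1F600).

Byte[0]=F0: 4-byte lead, need 3 cont bytes. acc=0x0
Byte[1]=A1: continuation. acc=(acc<<6)|0x21=0x21
Byte[2]=95: continuation. acc=(acc<<6)|0x15=0x855
Byte[3]=98: continuation. acc=(acc<<6)|0x18=0x21558
Completed: cp=U+21558 (starts at byte 0)
Byte[4]=CE: 2-byte lead, need 1 cont bytes. acc=0xE
Byte[5]=B2: continuation. acc=(acc<<6)|0x32=0x3B2
Completed: cp=U+03B2 (starts at byte 4)
Byte[6]=F0: 4-byte lead, need 3 cont bytes. acc=0x0
Byte[7]=9E: continuation. acc=(acc<<6)|0x1E=0x1E
Byte[8]=9D: continuation. acc=(acc<<6)|0x1D=0x79D
Byte[9]=AD: continuation. acc=(acc<<6)|0x2D=0x1E76D
Completed: cp=U+1E76D (starts at byte 6)
Byte[10]=60: 1-byte ASCII. cp=U+0060
Byte[11]=67: 1-byte ASCII. cp=U+0067

Answer: U+21558 U+03B2 U+1E76D U+0060 U+0067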